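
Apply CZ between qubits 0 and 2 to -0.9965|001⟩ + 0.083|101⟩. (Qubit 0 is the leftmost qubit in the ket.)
-0.9965|001⟩ - 0.083|101⟩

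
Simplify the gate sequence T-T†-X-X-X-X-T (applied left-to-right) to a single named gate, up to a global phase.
T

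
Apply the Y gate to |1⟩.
-i|0⟩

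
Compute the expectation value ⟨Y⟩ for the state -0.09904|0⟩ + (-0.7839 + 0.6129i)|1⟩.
-0.1214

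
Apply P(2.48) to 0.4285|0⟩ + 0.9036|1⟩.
0.4285|0⟩ + (-0.713 + 0.5551i)|1⟩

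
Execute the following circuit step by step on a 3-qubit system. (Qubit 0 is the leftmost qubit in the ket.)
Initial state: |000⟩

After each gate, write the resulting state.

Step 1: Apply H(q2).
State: 1/√2|000⟩ + 1/√2|001⟩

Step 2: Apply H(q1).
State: 1/2|000⟩ + 1/2|001⟩ + 1/2|010⟩ + 1/2|011⟩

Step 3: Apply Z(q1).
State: 1/2|000⟩ + 1/2|001⟩ - 1/2|010⟩ - 1/2|011⟩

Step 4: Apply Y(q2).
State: -(1/2)i|000⟩ + (1/2)i|001⟩ + (1/2)i|010⟩ - (1/2)i|011⟩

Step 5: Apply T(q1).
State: -(1/2)i|000⟩ + (1/2)i|001⟩ + (-1/√8 + (1/√8)i)|010⟩ + (1/√8 - (1/√8)i)|011⟩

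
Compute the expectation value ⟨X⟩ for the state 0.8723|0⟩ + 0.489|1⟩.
0.8531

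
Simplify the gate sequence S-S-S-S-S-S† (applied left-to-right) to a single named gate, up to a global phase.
I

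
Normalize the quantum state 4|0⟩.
|0⟩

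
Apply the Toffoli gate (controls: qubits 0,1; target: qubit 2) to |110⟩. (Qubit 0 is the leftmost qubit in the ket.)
|111⟩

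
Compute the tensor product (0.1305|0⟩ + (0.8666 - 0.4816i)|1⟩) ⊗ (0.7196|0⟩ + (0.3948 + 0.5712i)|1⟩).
0.09391|00⟩ + (0.05152 + 0.07454i)|01⟩ + (0.6236 - 0.3466i)|10⟩ + (0.6172 + 0.3049i)|11⟩

amp(|b₁b₂…⟩) = product of the factor amplitudes for bits b₁, b₂, …; only kets whose every factor amplitude is nonzero survive.
|00⟩: (0.1305)(0.7196) = 0.09391
|01⟩: (0.1305)(0.3948 + 0.5712i) = (0.05152 + 0.07454i)
|10⟩: (0.8666 - 0.4816i)(0.7196) = (0.6236 - 0.3466i)
|11⟩: (0.8666 - 0.4816i)(0.3948 + 0.5712i) = (0.6172 + 0.3049i)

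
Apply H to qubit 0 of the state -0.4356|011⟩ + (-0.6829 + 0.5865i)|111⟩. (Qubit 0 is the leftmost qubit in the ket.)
(-0.7909 + 0.4147i)|011⟩ + (0.1749 - 0.4147i)|111⟩

H on qubit 0 mixes each pair of kets that differ only in qubit 0: amplitudes (a, b) of (|…0…⟩, |…1…⟩) become ((a + b)/√2, (a − b)/√2). Kets absent from the input have amplitude 0.
(|011⟩, |111⟩): (a, b) = (-0.4356, (-0.6829 + 0.5865i)) → ((-0.7909 + 0.4147i), (0.1749 - 0.4147i))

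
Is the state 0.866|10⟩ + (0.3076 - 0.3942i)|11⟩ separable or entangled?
Separable

Writing the state as a|00⟩ + b|01⟩ + c|10⟩ + d|11⟩, it is a product state iff ad − bc = 0.
Here (a, b, c, d) = (0, 0, 0.866, (0.3076 - 0.3942i)): ad − bc = (0)(0.3076 - 0.3942i) − (0)(0.866) = 0, so the state is separable.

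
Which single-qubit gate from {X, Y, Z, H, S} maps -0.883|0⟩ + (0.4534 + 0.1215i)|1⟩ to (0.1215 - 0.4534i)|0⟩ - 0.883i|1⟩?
Y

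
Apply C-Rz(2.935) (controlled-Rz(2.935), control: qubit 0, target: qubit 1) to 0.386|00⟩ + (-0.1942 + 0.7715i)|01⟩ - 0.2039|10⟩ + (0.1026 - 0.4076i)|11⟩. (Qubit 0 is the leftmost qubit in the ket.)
0.386|00⟩ + (-0.1942 + 0.7715i)|01⟩ + (-0.02102 + 0.2028i)|10⟩ + (0.416 + 0.06002i)|11⟩

C-Rz(2.935) leaves the control-|0⟩ kets |00⟩, |01⟩ unchanged and applies Rz(2.935) to qubit 1 on the control-|1⟩ pair (|10⟩, |11⟩).
Rz(2.935) = [[e^(−iθ/2), 0], [0, e^(iθ/2)]] with e^(±iθ/2) = cos(θ/2) ± i·sin(θ/2); θ = 2.935, cos(θ/2) ≈ 0.103113, sin(θ/2) ≈ 0.99467.
With a = amp(|10⟩) = -0.2039 and b = amp(|11⟩) = (0.1026 - 0.4076i):
new amp(|10⟩) = (0.103113 - 0.99467i)·a = (-0.02102 + 0.2028i)
new amp(|11⟩) = (0.103113 + 0.99467i)·b = (0.416 + 0.06002i)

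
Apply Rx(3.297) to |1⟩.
-0.997i|0⟩ - 0.07763|1⟩

Rx(3.297) = [[cos(θ/2), −i·sin(θ/2)], [−i·sin(θ/2), cos(θ/2)]]; θ = 3.297, cos(θ/2) ≈ -0.0776255, sin(θ/2) ≈ 0.996983.
With a = amp(|0⟩) = 0 and b = amp(|1⟩) = 1:
new amp(|0⟩) = (-0.0776255)·a + (-0.996983i)·b = -0.997i
new amp(|1⟩) = (-0.996983i)·a + (-0.0776255)·b = -0.07763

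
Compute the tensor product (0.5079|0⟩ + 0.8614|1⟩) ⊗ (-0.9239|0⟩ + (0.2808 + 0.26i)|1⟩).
-0.4692|00⟩ + (0.1426 + 0.1321i)|01⟩ - 0.7958|10⟩ + (0.2419 + 0.224i)|11⟩

amp(|b₁b₂…⟩) = product of the factor amplitudes for bits b₁, b₂, …; only kets whose every factor amplitude is nonzero survive.
|00⟩: (0.5079)(-0.9239) = -0.4692
|01⟩: (0.5079)(0.2808 + 0.26i) = (0.1426 + 0.1321i)
|10⟩: (0.8614)(-0.9239) = -0.7958
|11⟩: (0.8614)(0.2808 + 0.26i) = (0.2419 + 0.224i)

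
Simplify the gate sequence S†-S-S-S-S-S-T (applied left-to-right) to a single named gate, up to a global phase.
T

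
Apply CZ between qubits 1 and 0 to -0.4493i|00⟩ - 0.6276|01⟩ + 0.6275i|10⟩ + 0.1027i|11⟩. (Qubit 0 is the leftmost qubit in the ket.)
-0.4493i|00⟩ - 0.6276|01⟩ + 0.6275i|10⟩ - 0.1027i|11⟩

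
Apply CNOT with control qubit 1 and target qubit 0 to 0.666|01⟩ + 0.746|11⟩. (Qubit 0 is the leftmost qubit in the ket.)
0.746|01⟩ + 0.666|11⟩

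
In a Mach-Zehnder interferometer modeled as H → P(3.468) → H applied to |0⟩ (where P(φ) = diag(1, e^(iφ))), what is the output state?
(0.0264 - 0.1603i)|0⟩ + (0.9736 + 0.1603i)|1⟩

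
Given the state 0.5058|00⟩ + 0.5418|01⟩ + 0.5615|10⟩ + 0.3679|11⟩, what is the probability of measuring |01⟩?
0.2935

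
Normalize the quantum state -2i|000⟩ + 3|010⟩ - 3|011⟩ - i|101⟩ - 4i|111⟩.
-0.3203i|000⟩ + 0.4804|010⟩ - 0.4804|011⟩ - 0.1601i|101⟩ - 0.6405i|111⟩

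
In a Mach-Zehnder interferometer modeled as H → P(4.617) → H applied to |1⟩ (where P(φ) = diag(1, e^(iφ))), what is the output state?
(0.5476 + 0.4977i)|0⟩ + (0.4524 - 0.4977i)|1⟩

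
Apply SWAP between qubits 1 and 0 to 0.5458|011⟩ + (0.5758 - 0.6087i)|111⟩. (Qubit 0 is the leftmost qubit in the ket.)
0.5458|101⟩ + (0.5758 - 0.6087i)|111⟩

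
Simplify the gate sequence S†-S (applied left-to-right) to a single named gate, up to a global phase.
I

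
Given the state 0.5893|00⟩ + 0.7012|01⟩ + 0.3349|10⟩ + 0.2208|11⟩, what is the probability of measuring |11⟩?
0.04875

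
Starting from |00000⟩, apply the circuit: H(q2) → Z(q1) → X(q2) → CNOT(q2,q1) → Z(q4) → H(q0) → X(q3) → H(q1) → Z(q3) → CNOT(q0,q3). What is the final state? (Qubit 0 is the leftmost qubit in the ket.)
-1/√8|00010⟩ - 1/√8|00110⟩ - 1/√8|01010⟩ + 1/√8|01110⟩ - 1/√8|10000⟩ - 1/√8|10100⟩ - 1/√8|11000⟩ + 1/√8|11100⟩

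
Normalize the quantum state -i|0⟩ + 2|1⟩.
-(1/√5)i|0⟩ + 0.8944|1⟩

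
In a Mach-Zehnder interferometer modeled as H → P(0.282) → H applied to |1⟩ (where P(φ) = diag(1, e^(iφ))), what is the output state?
(0.01975 - 0.1391i)|0⟩ + (0.9803 + 0.1391i)|1⟩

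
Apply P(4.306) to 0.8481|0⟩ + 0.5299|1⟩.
0.8481|0⟩ + (-0.2095 - 0.4867i)|1⟩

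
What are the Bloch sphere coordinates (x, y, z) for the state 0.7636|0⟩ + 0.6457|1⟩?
(0.9861, 0, 0.1662)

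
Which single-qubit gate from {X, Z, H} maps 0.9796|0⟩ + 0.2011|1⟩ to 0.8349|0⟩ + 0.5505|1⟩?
H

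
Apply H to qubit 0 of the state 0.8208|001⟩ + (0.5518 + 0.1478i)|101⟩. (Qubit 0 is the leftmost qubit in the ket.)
(0.9706 + 0.1045i)|001⟩ + (0.1902 - 0.1045i)|101⟩

H on qubit 0 mixes each pair of kets that differ only in qubit 0: amplitudes (a, b) of (|…0…⟩, |…1…⟩) become ((a + b)/√2, (a − b)/√2). Kets absent from the input have amplitude 0.
(|001⟩, |101⟩): (a, b) = (0.8208, (0.5518 + 0.1478i)) → ((0.9706 + 0.1045i), (0.1902 - 0.1045i))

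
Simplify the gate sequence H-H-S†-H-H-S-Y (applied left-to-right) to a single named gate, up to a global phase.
Y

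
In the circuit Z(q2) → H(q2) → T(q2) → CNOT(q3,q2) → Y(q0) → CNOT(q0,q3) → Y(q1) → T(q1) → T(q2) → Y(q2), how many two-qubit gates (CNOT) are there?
2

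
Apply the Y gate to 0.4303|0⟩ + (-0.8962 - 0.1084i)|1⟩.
(-0.1084 + 0.8962i)|0⟩ + 0.4303i|1⟩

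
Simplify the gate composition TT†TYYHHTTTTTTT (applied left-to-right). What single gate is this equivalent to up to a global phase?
I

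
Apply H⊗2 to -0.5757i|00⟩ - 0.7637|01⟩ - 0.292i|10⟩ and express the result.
(-0.3819 - 0.4339i)|00⟩ + (0.3819 - 0.4339i)|01⟩ + (-0.3819 - 0.1419i)|10⟩ + (0.3819 - 0.1419i)|11⟩

H⊗2 gives amp(|y⟩) = (1/2) Σ_x (−1)^(x·y) amp(|x⟩), where x·y is the number of positions in which both x and y have a 1.
|00⟩: (-0.5757i - 0.7637 - 0.292i)/2 = (-0.3819 - 0.4339i)
|01⟩: (-0.5757i + 0.7637 - 0.292i)/2 = (0.3819 - 0.4339i)
|10⟩: (-0.5757i - 0.7637 + 0.292i)/2 = (-0.3819 - 0.1419i)
|11⟩: (-0.5757i + 0.7637 + 0.292i)/2 = (0.3819 - 0.1419i)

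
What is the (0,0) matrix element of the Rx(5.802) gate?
-0.9712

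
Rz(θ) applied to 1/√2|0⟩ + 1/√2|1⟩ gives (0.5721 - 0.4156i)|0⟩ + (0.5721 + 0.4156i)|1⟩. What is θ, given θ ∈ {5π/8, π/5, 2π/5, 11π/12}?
2π/5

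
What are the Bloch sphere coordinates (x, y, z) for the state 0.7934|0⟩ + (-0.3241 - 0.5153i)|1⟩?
(-0.5143, -0.8177, 0.2589)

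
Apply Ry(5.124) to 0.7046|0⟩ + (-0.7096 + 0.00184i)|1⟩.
(-0.2009 - 0.001008i)|0⟩ + (0.9796 - 0.00154i)|1⟩

Ry(5.124) = [[cos(θ/2), −sin(θ/2)], [sin(θ/2), cos(θ/2)]]; θ = 5.124, cos(θ/2) ≈ -0.836686, sin(θ/2) ≈ 0.547683.
With a = amp(|0⟩) = 0.7046 and b = amp(|1⟩) = (-0.7096 + 0.00184i):
new amp(|0⟩) = (-0.836686)·a + (-0.547683)·b = (-0.2009 - 0.001008i)
new amp(|1⟩) = (0.547683)·a + (-0.836686)·b = (0.9796 - 0.00154i)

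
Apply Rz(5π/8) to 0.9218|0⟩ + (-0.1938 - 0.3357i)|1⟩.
(0.5121 - 0.7664i)|0⟩ + (0.1715 - 0.3476i)|1⟩

Rz(5π/8) = [[e^(−iθ/2), 0], [0, e^(iθ/2)]] with e^(±iθ/2) = cos(θ/2) ± i·sin(θ/2); θ = 5π/8, cos(θ/2) ≈ 0.55557, sin(θ/2) ≈ 0.83147.
With a = amp(|0⟩) = 0.9218 and b = amp(|1⟩) = (-0.1938 - 0.3357i):
new amp(|0⟩) = (0.55557 - 0.83147i)·a = (0.5121 - 0.7664i)
new amp(|1⟩) = (0.55557 + 0.83147i)·b = (0.1715 - 0.3476i)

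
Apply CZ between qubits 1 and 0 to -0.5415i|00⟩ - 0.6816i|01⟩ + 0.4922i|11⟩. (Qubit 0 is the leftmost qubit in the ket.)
-0.5415i|00⟩ - 0.6816i|01⟩ - 0.4922i|11⟩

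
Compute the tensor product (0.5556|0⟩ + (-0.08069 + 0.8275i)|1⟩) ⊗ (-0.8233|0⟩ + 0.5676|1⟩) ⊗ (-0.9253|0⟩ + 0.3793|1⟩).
0.4233|000⟩ - 0.1735|001⟩ - 0.2918|010⟩ + 0.1196|011⟩ + (-0.06147 + 0.6304i)|100⟩ + (0.0252 - 0.2584i)|101⟩ + (0.04238 - 0.4346i)|110⟩ + (-0.01737 + 0.1782i)|111⟩

amp(|b₁b₂…⟩) = product of the factor amplitudes for bits b₁, b₂, …; only kets whose every factor amplitude is nonzero survive.
|000⟩: (0.5556)(-0.8233)(-0.9253) = 0.4233
|001⟩: (0.5556)(-0.8233)(0.3793) = -0.1735
|010⟩: (0.5556)(0.5676)(-0.9253) = -0.2918
|011⟩: (0.5556)(0.5676)(0.3793) = 0.1196
|100⟩: (-0.08069 + 0.8275i)(-0.8233)(-0.9253) = (-0.06147 + 0.6304i)
|101⟩: (-0.08069 + 0.8275i)(-0.8233)(0.3793) = (0.0252 - 0.2584i)
|110⟩: (-0.08069 + 0.8275i)(0.5676)(-0.9253) = (0.04238 - 0.4346i)
|111⟩: (-0.08069 + 0.8275i)(0.5676)(0.3793) = (-0.01737 + 0.1782i)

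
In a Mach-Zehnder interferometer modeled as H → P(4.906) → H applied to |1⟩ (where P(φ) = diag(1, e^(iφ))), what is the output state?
(0.4038 + 0.4907i)|0⟩ + (0.5962 - 0.4907i)|1⟩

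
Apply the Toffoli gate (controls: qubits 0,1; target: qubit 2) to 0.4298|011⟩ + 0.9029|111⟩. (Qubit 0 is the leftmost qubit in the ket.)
0.4298|011⟩ + 0.9029|110⟩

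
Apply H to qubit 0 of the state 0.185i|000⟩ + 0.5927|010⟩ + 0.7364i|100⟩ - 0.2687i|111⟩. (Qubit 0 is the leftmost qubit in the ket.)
0.6515i|000⟩ + 0.4191|010⟩ - 0.19i|011⟩ - 0.3899i|100⟩ + 0.4191|110⟩ + 0.19i|111⟩

H on qubit 0 mixes each pair of kets that differ only in qubit 0: amplitudes (a, b) of (|…0…⟩, |…1…⟩) become ((a + b)/√2, (a − b)/√2). Kets absent from the input have amplitude 0.
(|000⟩, |100⟩): (a, b) = (0.185i, 0.7364i) → (0.6515i, -0.3899i)
(|010⟩, |110⟩): (a, b) = (0.5927, 0) → (0.4191, 0.4191)
(|011⟩, |111⟩): (a, b) = (0, -0.2687i) → (-0.19i, 0.19i)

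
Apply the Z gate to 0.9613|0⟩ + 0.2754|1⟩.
0.9613|0⟩ - 0.2754|1⟩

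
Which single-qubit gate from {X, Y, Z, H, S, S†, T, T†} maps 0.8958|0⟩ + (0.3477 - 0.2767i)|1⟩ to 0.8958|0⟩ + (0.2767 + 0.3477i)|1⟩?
S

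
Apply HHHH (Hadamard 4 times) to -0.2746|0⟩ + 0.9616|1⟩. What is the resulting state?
-0.2746|0⟩ + 0.9616|1⟩

H² = I, so an even number of Hadamards cancels: H^4 = I and the state is unchanged.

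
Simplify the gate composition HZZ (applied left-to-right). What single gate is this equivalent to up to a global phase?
H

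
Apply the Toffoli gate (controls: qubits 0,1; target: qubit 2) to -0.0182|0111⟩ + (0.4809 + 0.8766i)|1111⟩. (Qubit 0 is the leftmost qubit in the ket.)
-0.0182|0111⟩ + (0.4809 + 0.8766i)|1101⟩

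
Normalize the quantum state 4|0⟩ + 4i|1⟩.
1/√2|0⟩ + (1/√2)i|1⟩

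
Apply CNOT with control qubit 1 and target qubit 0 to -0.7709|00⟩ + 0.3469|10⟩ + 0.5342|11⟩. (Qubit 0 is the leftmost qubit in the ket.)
-0.7709|00⟩ + 0.5342|01⟩ + 0.3469|10⟩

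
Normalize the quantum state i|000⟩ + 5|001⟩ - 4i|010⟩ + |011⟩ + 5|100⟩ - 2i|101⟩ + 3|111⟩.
0.1111i|000⟩ + 0.5556|001⟩ - 0.4444i|010⟩ + 0.1111|011⟩ + 0.5556|100⟩ - 0.2222i|101⟩ + 0.3333|111⟩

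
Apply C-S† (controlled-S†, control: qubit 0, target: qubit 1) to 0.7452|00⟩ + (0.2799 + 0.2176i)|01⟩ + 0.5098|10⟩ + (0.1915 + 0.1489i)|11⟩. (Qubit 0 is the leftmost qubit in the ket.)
0.7452|00⟩ + (0.2799 + 0.2176i)|01⟩ + 0.5098|10⟩ + (0.1489 - 0.1915i)|11⟩

C-S† leaves the control-|0⟩ kets |00⟩, |01⟩ unchanged and applies S† to qubit 1 on the control-|1⟩ pair (|10⟩, |11⟩).
S† = [[1, 0], [0, -i]].
With a = amp(|10⟩) = 0.5098 and b = amp(|11⟩) = (0.1915 + 0.1489i):
new amp(|10⟩) = (1)·a = 0.5098
new amp(|11⟩) = (-i)·b = (0.1489 - 0.1915i)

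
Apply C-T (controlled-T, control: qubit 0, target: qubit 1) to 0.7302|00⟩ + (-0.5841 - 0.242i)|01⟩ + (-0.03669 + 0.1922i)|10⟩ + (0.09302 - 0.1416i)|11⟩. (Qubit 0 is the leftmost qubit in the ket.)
0.7302|00⟩ + (-0.5841 - 0.242i)|01⟩ + (-0.03669 + 0.1922i)|10⟩ + (0.1659 - 0.03435i)|11⟩

C-T leaves the control-|0⟩ kets |00⟩, |01⟩ unchanged and applies T to qubit 1 on the control-|1⟩ pair (|10⟩, |11⟩).
T = [[1, 0], [0, (1/√2 + (1/√2)i)]].
With a = amp(|10⟩) = (-0.03669 + 0.1922i) and b = amp(|11⟩) = (0.09302 - 0.1416i):
new amp(|10⟩) = (1)·a = (-0.03669 + 0.1922i)
new amp(|11⟩) = (1/√2 + (1/√2)i)·b = (0.1659 - 0.03435i)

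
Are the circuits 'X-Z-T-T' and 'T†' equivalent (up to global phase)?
No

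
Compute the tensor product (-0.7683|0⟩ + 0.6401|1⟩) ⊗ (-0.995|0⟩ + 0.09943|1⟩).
0.7645|00⟩ - 0.07639|01⟩ - 0.6369|10⟩ + 0.06365|11⟩

amp(|b₁b₂…⟩) = product of the factor amplitudes for bits b₁, b₂, …; only kets whose every factor amplitude is nonzero survive.
|00⟩: (-0.7683)(-0.995) = 0.7645
|01⟩: (-0.7683)(0.09943) = -0.07639
|10⟩: (0.6401)(-0.995) = -0.6369
|11⟩: (0.6401)(0.09943) = 0.06365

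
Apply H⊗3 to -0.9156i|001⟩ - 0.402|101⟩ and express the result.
(-0.1421 - 0.3237i)|000⟩ + (0.1421 + 0.3237i)|001⟩ + (-0.1421 - 0.3237i)|010⟩ + (0.1421 + 0.3237i)|011⟩ + (0.1421 - 0.3237i)|100⟩ + (-0.1421 + 0.3237i)|101⟩ + (0.1421 - 0.3237i)|110⟩ + (-0.1421 + 0.3237i)|111⟩

H⊗3 gives amp(|y⟩) = (1/2√2) Σ_x (−1)^(x·y) amp(|x⟩), where x·y is the number of positions in which both x and y have a 1.
|000⟩: (-0.9156i - 0.402)/(2√2) = (-0.1421 - 0.3237i)
|001⟩: (0.9156i + 0.402)/(2√2) = (0.1421 + 0.3237i)
|010⟩: (-0.9156i - 0.402)/(2√2) = (-0.1421 - 0.3237i)
|011⟩: (0.9156i + 0.402)/(2√2) = (0.1421 + 0.3237i)
|100⟩: (-0.9156i + 0.402)/(2√2) = (0.1421 - 0.3237i)
|101⟩: (0.9156i - 0.402)/(2√2) = (-0.1421 + 0.3237i)
|110⟩: (-0.9156i + 0.402)/(2√2) = (0.1421 - 0.3237i)
|111⟩: (0.9156i - 0.402)/(2√2) = (-0.1421 + 0.3237i)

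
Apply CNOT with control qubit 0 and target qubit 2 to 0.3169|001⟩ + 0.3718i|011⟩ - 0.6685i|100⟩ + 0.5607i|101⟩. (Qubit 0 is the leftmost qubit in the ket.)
0.3169|001⟩ + 0.3718i|011⟩ + 0.5607i|100⟩ - 0.6685i|101⟩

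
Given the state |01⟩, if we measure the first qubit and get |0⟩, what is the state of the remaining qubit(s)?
|1⟩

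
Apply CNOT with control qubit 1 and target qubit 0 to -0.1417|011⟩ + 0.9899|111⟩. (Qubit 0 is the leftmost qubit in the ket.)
0.9899|011⟩ - 0.1417|111⟩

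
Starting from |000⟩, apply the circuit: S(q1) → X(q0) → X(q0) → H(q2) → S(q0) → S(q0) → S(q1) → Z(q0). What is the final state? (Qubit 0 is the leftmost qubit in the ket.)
1/√2|000⟩ + 1/√2|001⟩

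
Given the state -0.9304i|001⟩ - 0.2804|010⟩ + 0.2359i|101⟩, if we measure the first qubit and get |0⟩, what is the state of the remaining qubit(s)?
-0.9575i|01⟩ - 0.2886|10⟩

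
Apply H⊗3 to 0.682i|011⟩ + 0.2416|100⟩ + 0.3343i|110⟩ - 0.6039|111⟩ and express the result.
(-0.1281 + 0.3593i)|000⟩ + (0.2989 - 0.1229i)|001⟩ + (0.2989 - 0.3593i)|010⟩ + (-0.1281 + 0.1229i)|011⟩ + (0.1281 + 0.1229i)|100⟩ + (-0.2989 - 0.3593i)|101⟩ + (-0.2989 - 0.1229i)|110⟩ + (0.1281 + 0.3593i)|111⟩

H⊗3 gives amp(|y⟩) = (1/2√2) Σ_x (−1)^(x·y) amp(|x⟩), where x·y is the number of positions in which both x and y have a 1.
|000⟩: (0.682i + 0.2416 + 0.3343i - 0.6039)/(2√2) = (-0.1281 + 0.3593i)
|001⟩: (-0.682i + 0.2416 + 0.3343i + 0.6039)/(2√2) = (0.2989 - 0.1229i)
|010⟩: (-0.682i + 0.2416 - 0.3343i + 0.6039)/(2√2) = (0.2989 - 0.3593i)
|011⟩: (0.682i + 0.2416 - 0.3343i - 0.6039)/(2√2) = (-0.1281 + 0.1229i)
|100⟩: (0.682i - 0.2416 - 0.3343i + 0.6039)/(2√2) = (0.1281 + 0.1229i)
|101⟩: (-0.682i - 0.2416 - 0.3343i - 0.6039)/(2√2) = (-0.2989 - 0.3593i)
|110⟩: (-0.682i - 0.2416 + 0.3343i - 0.6039)/(2√2) = (-0.2989 - 0.1229i)
|111⟩: (0.682i - 0.2416 + 0.3343i + 0.6039)/(2√2) = (0.1281 + 0.3593i)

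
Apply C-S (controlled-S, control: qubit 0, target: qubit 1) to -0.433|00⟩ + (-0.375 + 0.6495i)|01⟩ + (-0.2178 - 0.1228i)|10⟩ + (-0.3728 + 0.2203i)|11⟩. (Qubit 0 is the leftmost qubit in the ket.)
-0.433|00⟩ + (-0.375 + 0.6495i)|01⟩ + (-0.2178 - 0.1228i)|10⟩ + (-0.2203 - 0.3728i)|11⟩

C-S leaves the control-|0⟩ kets |00⟩, |01⟩ unchanged and applies S to qubit 1 on the control-|1⟩ pair (|10⟩, |11⟩).
S = [[1, 0], [0, i]].
With a = amp(|10⟩) = (-0.2178 - 0.1228i) and b = amp(|11⟩) = (-0.3728 + 0.2203i):
new amp(|10⟩) = (1)·a = (-0.2178 - 0.1228i)
new amp(|11⟩) = (i)·b = (-0.2203 - 0.3728i)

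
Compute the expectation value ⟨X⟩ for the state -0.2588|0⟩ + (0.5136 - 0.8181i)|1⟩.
-0.2658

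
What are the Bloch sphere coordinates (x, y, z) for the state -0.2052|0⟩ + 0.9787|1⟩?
(-0.4017, 0, -0.9157)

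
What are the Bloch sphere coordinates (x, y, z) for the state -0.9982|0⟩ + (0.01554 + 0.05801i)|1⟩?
(-0.03102, -0.1158, 0.9928)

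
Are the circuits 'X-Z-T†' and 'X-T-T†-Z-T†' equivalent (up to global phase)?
Yes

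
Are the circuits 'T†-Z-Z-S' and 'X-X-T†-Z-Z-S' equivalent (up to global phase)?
Yes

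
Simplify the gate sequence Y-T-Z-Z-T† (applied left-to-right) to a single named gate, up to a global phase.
Y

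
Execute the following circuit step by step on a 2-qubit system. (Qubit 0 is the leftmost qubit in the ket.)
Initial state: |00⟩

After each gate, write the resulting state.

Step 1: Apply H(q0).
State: 1/√2|00⟩ + 1/√2|10⟩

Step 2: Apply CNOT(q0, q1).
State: 1/√2|00⟩ + 1/√2|11⟩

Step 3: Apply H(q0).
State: 1/2|00⟩ + 1/2|01⟩ + 1/2|10⟩ - 1/2|11⟩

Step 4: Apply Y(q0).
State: -(1/2)i|00⟩ + (1/2)i|01⟩ + (1/2)i|10⟩ + (1/2)i|11⟩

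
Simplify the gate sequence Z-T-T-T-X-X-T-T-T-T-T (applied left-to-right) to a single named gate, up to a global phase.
Z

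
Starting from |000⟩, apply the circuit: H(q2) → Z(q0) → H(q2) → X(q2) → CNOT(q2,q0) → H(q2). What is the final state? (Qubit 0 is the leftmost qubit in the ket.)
1/√2|100⟩ - 1/√2|101⟩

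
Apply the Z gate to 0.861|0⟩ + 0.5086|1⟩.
0.861|0⟩ - 0.5086|1⟩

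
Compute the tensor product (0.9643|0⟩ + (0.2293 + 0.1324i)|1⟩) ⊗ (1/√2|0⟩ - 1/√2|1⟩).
0.6819|00⟩ - 0.6819|01⟩ + (0.1621 + 0.09362i)|10⟩ + (-0.1621 - 0.09362i)|11⟩

amp(|b₁b₂…⟩) = product of the factor amplitudes for bits b₁, b₂, …; only kets whose every factor amplitude is nonzero survive.
|00⟩: (0.9643)(1/√2) = 0.6819
|01⟩: (0.9643)(-1/√2) = -0.6819
|10⟩: (0.2293 + 0.1324i)(1/√2) = (0.1621 + 0.09362i)
|11⟩: (0.2293 + 0.1324i)(-1/√2) = (-0.1621 - 0.09362i)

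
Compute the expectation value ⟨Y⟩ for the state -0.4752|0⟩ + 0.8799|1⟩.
0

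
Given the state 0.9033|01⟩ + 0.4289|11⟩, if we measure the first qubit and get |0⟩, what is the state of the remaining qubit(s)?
|1⟩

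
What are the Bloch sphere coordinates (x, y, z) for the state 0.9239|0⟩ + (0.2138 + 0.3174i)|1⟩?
(0.3951, 0.5865, 0.7071)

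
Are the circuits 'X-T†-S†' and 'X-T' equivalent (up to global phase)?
No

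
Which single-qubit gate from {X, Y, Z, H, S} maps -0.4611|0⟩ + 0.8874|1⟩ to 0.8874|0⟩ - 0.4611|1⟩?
X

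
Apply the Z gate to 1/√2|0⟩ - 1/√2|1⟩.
1/√2|0⟩ + 1/√2|1⟩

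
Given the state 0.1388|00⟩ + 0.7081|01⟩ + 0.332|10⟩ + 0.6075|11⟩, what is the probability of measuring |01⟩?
0.5014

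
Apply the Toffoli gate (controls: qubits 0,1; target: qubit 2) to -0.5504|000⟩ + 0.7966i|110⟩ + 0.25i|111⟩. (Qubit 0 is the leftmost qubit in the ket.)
-0.5504|000⟩ + 0.25i|110⟩ + 0.7966i|111⟩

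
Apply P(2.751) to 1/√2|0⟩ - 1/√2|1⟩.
1/√2|0⟩ + (0.6539 - 0.2692i)|1⟩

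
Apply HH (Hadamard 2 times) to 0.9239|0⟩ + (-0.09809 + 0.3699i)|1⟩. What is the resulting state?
0.9239|0⟩ + (-0.09809 + 0.3699i)|1⟩

H² = I, so an even number of Hadamards cancels: H^2 = I and the state is unchanged.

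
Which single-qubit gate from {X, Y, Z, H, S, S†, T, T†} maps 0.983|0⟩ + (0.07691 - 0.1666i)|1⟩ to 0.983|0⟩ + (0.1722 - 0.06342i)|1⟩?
T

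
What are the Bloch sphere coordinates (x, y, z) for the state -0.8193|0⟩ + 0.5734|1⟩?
(-0.9396, 0, 0.3425)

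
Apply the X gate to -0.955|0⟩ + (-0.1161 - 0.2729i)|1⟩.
(-0.1161 - 0.2729i)|0⟩ - 0.955|1⟩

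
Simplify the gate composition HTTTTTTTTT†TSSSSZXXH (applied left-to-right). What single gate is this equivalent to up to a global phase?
X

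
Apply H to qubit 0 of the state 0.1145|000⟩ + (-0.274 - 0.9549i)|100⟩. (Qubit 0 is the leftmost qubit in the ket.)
(-0.1128 - 0.6752i)|000⟩ + (0.2747 + 0.6752i)|100⟩

H on qubit 0 mixes each pair of kets that differ only in qubit 0: amplitudes (a, b) of (|…0…⟩, |…1…⟩) become ((a + b)/√2, (a − b)/√2). Kets absent from the input have amplitude 0.
(|000⟩, |100⟩): (a, b) = (0.1145, (-0.274 - 0.9549i)) → ((-0.1128 - 0.6752i), (0.2747 + 0.6752i))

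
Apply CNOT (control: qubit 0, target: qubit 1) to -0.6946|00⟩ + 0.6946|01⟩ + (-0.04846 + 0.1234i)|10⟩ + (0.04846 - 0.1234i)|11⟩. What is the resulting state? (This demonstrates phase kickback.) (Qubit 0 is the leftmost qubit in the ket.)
-0.6946|00⟩ + 0.6946|01⟩ + (0.04846 - 0.1234i)|10⟩ + (-0.04846 + 0.1234i)|11⟩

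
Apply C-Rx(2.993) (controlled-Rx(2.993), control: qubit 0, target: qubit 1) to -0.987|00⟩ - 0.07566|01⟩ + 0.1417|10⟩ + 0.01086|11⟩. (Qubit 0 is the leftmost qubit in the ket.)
-0.987|00⟩ - 0.07566|01⟩ + (0.01052 - 0.01083i)|10⟩ + (0.0008061 - 0.1413i)|11⟩

C-Rx(2.993) leaves the control-|0⟩ kets |00⟩, |01⟩ unchanged and applies Rx(2.993) to qubit 1 on the control-|1⟩ pair (|10⟩, |11⟩).
Rx(2.993) = [[cos(θ/2), −i·sin(θ/2)], [−i·sin(θ/2), cos(θ/2)]]; θ = 2.993, cos(θ/2) ≈ 0.074228, sin(θ/2) ≈ 0.997241.
With a = amp(|10⟩) = 0.1417 and b = amp(|11⟩) = 0.01086:
new amp(|10⟩) = (0.074228)·a + (-0.997241i)·b = (0.01052 - 0.01083i)
new amp(|11⟩) = (-0.997241i)·a + (0.074228)·b = (0.0008061 - 0.1413i)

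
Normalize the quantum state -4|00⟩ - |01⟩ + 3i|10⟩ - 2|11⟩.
-0.7303|00⟩ - 0.1826|01⟩ + 0.5477i|10⟩ - 0.3651|11⟩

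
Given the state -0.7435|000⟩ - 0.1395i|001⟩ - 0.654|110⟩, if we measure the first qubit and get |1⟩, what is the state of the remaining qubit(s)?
-|10⟩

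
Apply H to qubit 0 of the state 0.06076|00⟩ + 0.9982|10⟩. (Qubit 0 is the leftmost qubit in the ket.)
0.7488|00⟩ - 0.6629|10⟩

H on qubit 0 mixes each pair of kets that differ only in qubit 0: amplitudes (a, b) of (|…0…⟩, |…1…⟩) become ((a + b)/√2, (a − b)/√2). Kets absent from the input have amplitude 0.
(|00⟩, |10⟩): (a, b) = (0.06076, 0.9982) → (0.7488, -0.6629)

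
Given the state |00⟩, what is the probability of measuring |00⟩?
1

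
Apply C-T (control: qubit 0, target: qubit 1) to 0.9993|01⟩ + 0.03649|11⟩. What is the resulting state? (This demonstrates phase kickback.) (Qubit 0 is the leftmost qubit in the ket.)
0.9993|01⟩ + (0.0258 + 0.0258i)|11⟩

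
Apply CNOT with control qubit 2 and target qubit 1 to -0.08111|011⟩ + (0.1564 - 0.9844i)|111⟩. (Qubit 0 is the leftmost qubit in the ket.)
-0.08111|001⟩ + (0.1564 - 0.9844i)|101⟩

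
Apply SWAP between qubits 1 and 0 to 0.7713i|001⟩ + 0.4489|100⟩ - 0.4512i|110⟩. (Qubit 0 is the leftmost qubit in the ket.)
0.7713i|001⟩ + 0.4489|010⟩ - 0.4512i|110⟩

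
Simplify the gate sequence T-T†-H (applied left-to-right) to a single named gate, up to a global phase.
H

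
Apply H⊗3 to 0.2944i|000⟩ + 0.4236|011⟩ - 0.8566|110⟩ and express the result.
(-0.1531 + 0.1041i)|000⟩ + (-0.4526 + 0.1041i)|001⟩ + (0.1531 + 0.1041i)|010⟩ + (0.4526 + 0.1041i)|011⟩ + (0.4526 + 0.1041i)|100⟩ + (0.1531 + 0.1041i)|101⟩ + (-0.4526 + 0.1041i)|110⟩ + (-0.1531 + 0.1041i)|111⟩

H⊗3 gives amp(|y⟩) = (1/2√2) Σ_x (−1)^(x·y) amp(|x⟩), where x·y is the number of positions in which both x and y have a 1.
|000⟩: (0.2944i + 0.4236 - 0.8566)/(2√2) = (-0.1531 + 0.1041i)
|001⟩: (0.2944i - 0.4236 - 0.8566)/(2√2) = (-0.4526 + 0.1041i)
|010⟩: (0.2944i - 0.4236 + 0.8566)/(2√2) = (0.1531 + 0.1041i)
|011⟩: (0.2944i + 0.4236 + 0.8566)/(2√2) = (0.4526 + 0.1041i)
|100⟩: (0.2944i + 0.4236 + 0.8566)/(2√2) = (0.4526 + 0.1041i)
|101⟩: (0.2944i - 0.4236 + 0.8566)/(2√2) = (0.1531 + 0.1041i)
|110⟩: (0.2944i - 0.4236 - 0.8566)/(2√2) = (-0.4526 + 0.1041i)
|111⟩: (0.2944i + 0.4236 - 0.8566)/(2√2) = (-0.1531 + 0.1041i)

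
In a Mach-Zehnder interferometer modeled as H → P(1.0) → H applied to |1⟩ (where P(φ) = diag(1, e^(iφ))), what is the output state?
(0.2298 - 0.4207i)|0⟩ + (0.7702 + 0.4207i)|1⟩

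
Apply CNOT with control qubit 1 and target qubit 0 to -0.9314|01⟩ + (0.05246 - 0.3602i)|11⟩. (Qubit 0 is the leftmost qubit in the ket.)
(0.05246 - 0.3602i)|01⟩ - 0.9314|11⟩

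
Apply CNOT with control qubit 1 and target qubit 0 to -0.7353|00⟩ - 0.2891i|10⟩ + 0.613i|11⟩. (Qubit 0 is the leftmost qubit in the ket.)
-0.7353|00⟩ + 0.613i|01⟩ - 0.2891i|10⟩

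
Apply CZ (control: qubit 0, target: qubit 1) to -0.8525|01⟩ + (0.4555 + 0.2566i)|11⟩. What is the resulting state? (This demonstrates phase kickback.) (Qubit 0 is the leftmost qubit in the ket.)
-0.8525|01⟩ + (-0.4555 - 0.2566i)|11⟩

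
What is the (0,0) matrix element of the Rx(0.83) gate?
0.9151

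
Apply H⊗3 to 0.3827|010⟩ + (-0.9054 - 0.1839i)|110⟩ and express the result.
(-0.1848 - 0.06502i)|000⟩ + (-0.1848 - 0.06502i)|001⟩ + (0.1848 + 0.06502i)|010⟩ + (0.1848 + 0.06502i)|011⟩ + (0.4554 + 0.06502i)|100⟩ + (0.4554 + 0.06502i)|101⟩ + (-0.4554 - 0.06502i)|110⟩ + (-0.4554 - 0.06502i)|111⟩

H⊗3 gives amp(|y⟩) = (1/2√2) Σ_x (−1)^(x·y) amp(|x⟩), where x·y is the number of positions in which both x and y have a 1.
|000⟩: (0.3827 + (-0.9054 - 0.1839i))/(2√2) = (-0.1848 - 0.06502i)
|001⟩: (0.3827 + (-0.9054 - 0.1839i))/(2√2) = (-0.1848 - 0.06502i)
|010⟩: (-0.3827 - (-0.9054 - 0.1839i))/(2√2) = (0.1848 + 0.06502i)
|011⟩: (-0.3827 - (-0.9054 - 0.1839i))/(2√2) = (0.1848 + 0.06502i)
|100⟩: (0.3827 - (-0.9054 - 0.1839i))/(2√2) = (0.4554 + 0.06502i)
|101⟩: (0.3827 - (-0.9054 - 0.1839i))/(2√2) = (0.4554 + 0.06502i)
|110⟩: (-0.3827 + (-0.9054 - 0.1839i))/(2√2) = (-0.4554 - 0.06502i)
|111⟩: (-0.3827 + (-0.9054 - 0.1839i))/(2√2) = (-0.4554 - 0.06502i)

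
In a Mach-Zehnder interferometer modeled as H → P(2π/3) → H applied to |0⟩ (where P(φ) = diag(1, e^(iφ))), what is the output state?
(0.25 + 0.433i)|0⟩ + (0.75 - 0.433i)|1⟩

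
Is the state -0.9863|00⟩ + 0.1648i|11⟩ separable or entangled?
Entangled

Writing the state as a|00⟩ + b|01⟩ + c|10⟩ + d|11⟩, it is a product state iff ad − bc = 0.
Here (a, b, c, d) = (-0.9863, 0, 0, 0.1648i): ad − bc = (-0.9863)(0.1648i) − (0)(0) = -0.1625i ≠ 0, so the state is entangled.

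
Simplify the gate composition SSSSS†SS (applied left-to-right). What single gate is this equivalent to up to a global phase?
S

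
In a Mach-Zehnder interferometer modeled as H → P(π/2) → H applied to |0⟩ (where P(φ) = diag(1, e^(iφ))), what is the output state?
(1/2 + (1/2)i)|0⟩ + (1/2 - (1/2)i)|1⟩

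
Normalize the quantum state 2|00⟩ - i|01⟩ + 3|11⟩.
0.5345|00⟩ - 0.2673i|01⟩ + 0.8018|11⟩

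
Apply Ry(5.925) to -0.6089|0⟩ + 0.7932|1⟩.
0.4579|0⟩ - 0.889|1⟩

Ry(5.925) = [[cos(θ/2), −sin(θ/2)], [sin(θ/2), cos(θ/2)]]; θ = 5.925, cos(θ/2) ≈ -0.984006, sin(θ/2) ≈ 0.178137.
With a = amp(|0⟩) = -0.6089 and b = amp(|1⟩) = 0.7932:
new amp(|0⟩) = (-0.984006)·a + (-0.178137)·b = 0.4579
new amp(|1⟩) = (0.178137)·a + (-0.984006)·b = -0.889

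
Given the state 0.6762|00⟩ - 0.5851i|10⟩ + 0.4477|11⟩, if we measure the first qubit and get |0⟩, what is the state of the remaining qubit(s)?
|0⟩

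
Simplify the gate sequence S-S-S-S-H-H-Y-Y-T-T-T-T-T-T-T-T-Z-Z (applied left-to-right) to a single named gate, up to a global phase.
I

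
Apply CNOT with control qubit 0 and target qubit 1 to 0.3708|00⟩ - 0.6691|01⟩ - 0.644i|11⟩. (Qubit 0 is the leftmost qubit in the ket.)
0.3708|00⟩ - 0.6691|01⟩ - 0.644i|10⟩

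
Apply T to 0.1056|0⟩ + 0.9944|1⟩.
0.1056|0⟩ + (0.7031 + 0.7031i)|1⟩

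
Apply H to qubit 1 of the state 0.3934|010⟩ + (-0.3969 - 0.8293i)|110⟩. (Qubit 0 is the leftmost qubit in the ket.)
0.2782|000⟩ - 0.2782|010⟩ + (-0.2807 - 0.5864i)|100⟩ + (0.2807 + 0.5864i)|110⟩

H on qubit 1 mixes each pair of kets that differ only in qubit 1: amplitudes (a, b) of (|…0…⟩, |…1…⟩) become ((a + b)/√2, (a − b)/√2). Kets absent from the input have amplitude 0.
(|000⟩, |010⟩): (a, b) = (0, 0.3934) → (0.2782, -0.2782)
(|100⟩, |110⟩): (a, b) = (0, (-0.3969 - 0.8293i)) → ((-0.2807 - 0.5864i), (0.2807 + 0.5864i))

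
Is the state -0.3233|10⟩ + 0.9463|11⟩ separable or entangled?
Separable

Writing the state as a|00⟩ + b|01⟩ + c|10⟩ + d|11⟩, it is a product state iff ad − bc = 0.
Here (a, b, c, d) = (0, 0, -0.3233, 0.9463): ad − bc = (0)(0.9463) − (0)(-0.3233) = 0, so the state is separable.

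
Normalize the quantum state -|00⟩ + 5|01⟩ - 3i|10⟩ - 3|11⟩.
-0.1508|00⟩ + 0.7538|01⟩ - 0.4523i|10⟩ - 0.4523|11⟩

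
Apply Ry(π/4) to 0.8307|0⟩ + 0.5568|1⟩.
0.5544|0⟩ + 0.8323|1⟩

Ry(π/4) = [[cos(θ/2), −sin(θ/2)], [sin(θ/2), cos(θ/2)]]; θ = π/4, cos(θ/2) ≈ 0.92388, sin(θ/2) ≈ 0.382683.
With a = amp(|0⟩) = 0.8307 and b = amp(|1⟩) = 0.5568:
new amp(|0⟩) = (0.92388)·a + (-0.382683)·b = 0.5544
new amp(|1⟩) = (0.382683)·a + (0.92388)·b = 0.8323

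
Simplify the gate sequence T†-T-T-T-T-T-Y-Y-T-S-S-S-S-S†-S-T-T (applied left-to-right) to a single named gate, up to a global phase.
T†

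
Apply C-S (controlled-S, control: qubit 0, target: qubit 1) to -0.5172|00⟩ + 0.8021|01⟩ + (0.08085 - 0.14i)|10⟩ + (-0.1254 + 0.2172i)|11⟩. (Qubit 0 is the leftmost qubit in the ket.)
-0.5172|00⟩ + 0.8021|01⟩ + (0.08085 - 0.14i)|10⟩ + (-0.2172 - 0.1254i)|11⟩

C-S leaves the control-|0⟩ kets |00⟩, |01⟩ unchanged and applies S to qubit 1 on the control-|1⟩ pair (|10⟩, |11⟩).
S = [[1, 0], [0, i]].
With a = amp(|10⟩) = (0.08085 - 0.14i) and b = amp(|11⟩) = (-0.1254 + 0.2172i):
new amp(|10⟩) = (1)·a = (0.08085 - 0.14i)
new amp(|11⟩) = (i)·b = (-0.2172 - 0.1254i)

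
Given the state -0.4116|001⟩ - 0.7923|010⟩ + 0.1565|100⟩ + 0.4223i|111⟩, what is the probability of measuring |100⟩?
0.02449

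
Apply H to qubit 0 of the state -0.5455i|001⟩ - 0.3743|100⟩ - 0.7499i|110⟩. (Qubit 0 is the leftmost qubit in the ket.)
-0.2647|000⟩ - 0.3857i|001⟩ - 0.5303i|010⟩ + 0.2647|100⟩ - 0.3857i|101⟩ + 0.5303i|110⟩

H on qubit 0 mixes each pair of kets that differ only in qubit 0: amplitudes (a, b) of (|…0…⟩, |…1…⟩) become ((a + b)/√2, (a − b)/√2). Kets absent from the input have amplitude 0.
(|000⟩, |100⟩): (a, b) = (0, -0.3743) → (-0.2647, 0.2647)
(|001⟩, |101⟩): (a, b) = (-0.5455i, 0) → (-0.3857i, -0.3857i)
(|010⟩, |110⟩): (a, b) = (0, -0.7499i) → (-0.5303i, 0.5303i)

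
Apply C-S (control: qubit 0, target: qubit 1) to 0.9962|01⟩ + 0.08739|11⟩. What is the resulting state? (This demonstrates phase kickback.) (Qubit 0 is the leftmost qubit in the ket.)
0.9962|01⟩ + 0.08739i|11⟩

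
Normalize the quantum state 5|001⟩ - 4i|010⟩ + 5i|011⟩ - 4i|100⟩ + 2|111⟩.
0.5392|001⟩ - 0.4313i|010⟩ + 0.5392i|011⟩ - 0.4313i|100⟩ + 0.2157|111⟩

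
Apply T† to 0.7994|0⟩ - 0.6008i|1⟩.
0.7994|0⟩ + (-0.4248 - 0.4248i)|1⟩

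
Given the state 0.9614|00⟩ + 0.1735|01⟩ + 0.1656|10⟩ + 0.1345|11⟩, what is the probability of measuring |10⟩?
0.02742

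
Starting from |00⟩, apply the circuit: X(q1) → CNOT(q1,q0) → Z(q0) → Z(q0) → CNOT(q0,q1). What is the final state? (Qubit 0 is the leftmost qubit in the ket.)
|10⟩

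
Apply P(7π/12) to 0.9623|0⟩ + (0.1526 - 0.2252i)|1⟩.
0.9623|0⟩ + (0.178 + 0.2057i)|1⟩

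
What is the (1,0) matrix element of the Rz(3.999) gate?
0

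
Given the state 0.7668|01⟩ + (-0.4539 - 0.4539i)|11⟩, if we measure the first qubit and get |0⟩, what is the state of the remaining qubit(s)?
|1⟩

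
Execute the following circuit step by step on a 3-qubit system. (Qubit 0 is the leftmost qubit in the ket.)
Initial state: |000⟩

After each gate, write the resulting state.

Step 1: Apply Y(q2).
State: i|001⟩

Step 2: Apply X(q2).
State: i|000⟩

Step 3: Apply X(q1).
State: i|010⟩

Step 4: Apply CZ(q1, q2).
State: i|010⟩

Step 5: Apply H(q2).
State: (1/√2)i|010⟩ + (1/√2)i|011⟩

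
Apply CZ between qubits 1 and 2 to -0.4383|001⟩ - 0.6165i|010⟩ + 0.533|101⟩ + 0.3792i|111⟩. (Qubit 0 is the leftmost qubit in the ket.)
-0.4383|001⟩ - 0.6165i|010⟩ + 0.533|101⟩ - 0.3792i|111⟩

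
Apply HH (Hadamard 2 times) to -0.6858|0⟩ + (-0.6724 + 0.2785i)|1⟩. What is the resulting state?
-0.6858|0⟩ + (-0.6724 + 0.2785i)|1⟩

H² = I, so an even number of Hadamards cancels: H^2 = I and the state is unchanged.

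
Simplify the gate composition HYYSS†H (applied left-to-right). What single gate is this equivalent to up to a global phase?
I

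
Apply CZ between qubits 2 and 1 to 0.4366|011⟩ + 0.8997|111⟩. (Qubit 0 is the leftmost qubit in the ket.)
-0.4366|011⟩ - 0.8997|111⟩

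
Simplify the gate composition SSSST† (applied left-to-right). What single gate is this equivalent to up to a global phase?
T†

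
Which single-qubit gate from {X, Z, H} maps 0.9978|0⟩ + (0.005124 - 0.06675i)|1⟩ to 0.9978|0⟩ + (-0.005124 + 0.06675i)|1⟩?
Z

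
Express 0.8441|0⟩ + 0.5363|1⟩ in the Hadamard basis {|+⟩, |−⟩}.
0.9761|+⟩ + 0.2176|−⟩

With |ψ⟩ = α|0⟩ + β|1⟩, the Hadamard-basis coefficients are ⟨+|ψ⟩ = (α + β)/√2 and ⟨−|ψ⟩ = (α − β)/√2.
Here α = 0.8441, β = 0.5363: (α + β)/√2 = 0.9761, (α − β)/√2 = 0.2176.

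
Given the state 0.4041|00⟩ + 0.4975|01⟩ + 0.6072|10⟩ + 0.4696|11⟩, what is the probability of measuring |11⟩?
0.2205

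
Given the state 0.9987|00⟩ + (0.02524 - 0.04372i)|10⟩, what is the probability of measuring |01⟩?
0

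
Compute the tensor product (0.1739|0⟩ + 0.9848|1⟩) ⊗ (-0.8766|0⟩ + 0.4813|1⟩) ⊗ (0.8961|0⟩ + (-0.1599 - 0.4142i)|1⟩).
-0.1366|000⟩ + (0.02438 + 0.06314i)|001⟩ + 0.075|010⟩ + (-0.01338 - 0.03467i)|011⟩ - 0.7736|100⟩ + (0.138 + 0.3576i)|101⟩ + 0.4247|110⟩ + (-0.07579 - 0.1963i)|111⟩

amp(|b₁b₂…⟩) = product of the factor amplitudes for bits b₁, b₂, …; only kets whose every factor amplitude is nonzero survive.
|000⟩: (0.1739)(-0.8766)(0.8961) = -0.1366
|001⟩: (0.1739)(-0.8766)(-0.1599 - 0.4142i) = (0.02438 + 0.06314i)
|010⟩: (0.1739)(0.4813)(0.8961) = 0.075
|011⟩: (0.1739)(0.4813)(-0.1599 - 0.4142i) = (-0.01338 - 0.03467i)
|100⟩: (0.9848)(-0.8766)(0.8961) = -0.7736
|101⟩: (0.9848)(-0.8766)(-0.1599 - 0.4142i) = (0.138 + 0.3576i)
|110⟩: (0.9848)(0.4813)(0.8961) = 0.4247
|111⟩: (0.9848)(0.4813)(-0.1599 - 0.4142i) = (-0.07579 - 0.1963i)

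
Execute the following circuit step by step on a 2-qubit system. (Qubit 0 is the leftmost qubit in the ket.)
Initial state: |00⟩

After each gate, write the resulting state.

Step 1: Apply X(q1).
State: |01⟩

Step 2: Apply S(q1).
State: i|01⟩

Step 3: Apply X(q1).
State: i|00⟩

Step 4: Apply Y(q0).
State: -|10⟩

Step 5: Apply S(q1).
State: -|10⟩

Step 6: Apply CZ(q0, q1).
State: -|10⟩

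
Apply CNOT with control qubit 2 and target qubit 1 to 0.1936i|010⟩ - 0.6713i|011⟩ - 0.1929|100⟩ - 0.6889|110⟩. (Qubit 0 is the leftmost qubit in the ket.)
-0.6713i|001⟩ + 0.1936i|010⟩ - 0.1929|100⟩ - 0.6889|110⟩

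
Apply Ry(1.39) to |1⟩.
-0.6404|0⟩ + 0.7681|1⟩

Ry(1.39) = [[cos(θ/2), −sin(θ/2)], [sin(θ/2), cos(θ/2)]]; θ = 1.39, cos(θ/2) ≈ 0.768054, sin(θ/2) ≈ 0.640385.
With a = amp(|0⟩) = 0 and b = amp(|1⟩) = 1:
new amp(|0⟩) = (0.768054)·a + (-0.640385)·b = -0.6404
new amp(|1⟩) = (0.640385)·a + (0.768054)·b = 0.7681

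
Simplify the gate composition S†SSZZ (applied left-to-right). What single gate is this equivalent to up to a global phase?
S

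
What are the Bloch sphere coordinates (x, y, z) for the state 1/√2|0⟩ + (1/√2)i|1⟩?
(0, 1, 0)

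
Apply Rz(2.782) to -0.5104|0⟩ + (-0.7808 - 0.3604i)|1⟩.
(-0.09127 + 0.5022i)|0⟩ + (0.215 - 0.8327i)|1⟩

Rz(2.782) = [[e^(−iθ/2), 0], [0, e^(iθ/2)]] with e^(±iθ/2) = cos(θ/2) ± i·sin(θ/2); θ = 2.782, cos(θ/2) ≈ 0.178829, sin(θ/2) ≈ 0.98388.
With a = amp(|0⟩) = -0.5104 and b = amp(|1⟩) = (-0.7808 - 0.3604i):
new amp(|0⟩) = (0.178829 - 0.98388i)·a = (-0.09127 + 0.5022i)
new amp(|1⟩) = (0.178829 + 0.98388i)·b = (0.215 - 0.8327i)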